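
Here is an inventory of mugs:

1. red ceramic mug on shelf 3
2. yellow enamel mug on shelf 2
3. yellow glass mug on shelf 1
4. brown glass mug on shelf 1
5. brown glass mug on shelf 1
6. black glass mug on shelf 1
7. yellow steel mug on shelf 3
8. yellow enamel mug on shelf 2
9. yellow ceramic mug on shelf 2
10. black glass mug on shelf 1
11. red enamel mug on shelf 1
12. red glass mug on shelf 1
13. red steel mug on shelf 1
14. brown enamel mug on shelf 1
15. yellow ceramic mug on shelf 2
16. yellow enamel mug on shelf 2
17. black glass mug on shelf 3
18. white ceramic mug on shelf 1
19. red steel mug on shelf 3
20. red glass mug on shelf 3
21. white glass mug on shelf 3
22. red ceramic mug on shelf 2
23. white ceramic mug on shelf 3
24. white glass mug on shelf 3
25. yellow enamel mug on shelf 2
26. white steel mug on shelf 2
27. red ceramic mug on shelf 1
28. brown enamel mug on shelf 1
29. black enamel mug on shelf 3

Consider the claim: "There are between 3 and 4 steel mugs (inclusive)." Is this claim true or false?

|steel mugs| = 4.
The claim requires 3 ≤ 4 ≤ 4, which holds.

True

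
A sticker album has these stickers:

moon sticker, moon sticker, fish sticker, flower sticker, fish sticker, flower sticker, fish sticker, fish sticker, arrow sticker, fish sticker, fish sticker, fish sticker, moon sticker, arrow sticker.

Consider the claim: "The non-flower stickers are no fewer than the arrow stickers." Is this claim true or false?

True

non-flower stickers: 12.
arrow stickers: 2.
The claim requires 12 ≥ 2, which holds.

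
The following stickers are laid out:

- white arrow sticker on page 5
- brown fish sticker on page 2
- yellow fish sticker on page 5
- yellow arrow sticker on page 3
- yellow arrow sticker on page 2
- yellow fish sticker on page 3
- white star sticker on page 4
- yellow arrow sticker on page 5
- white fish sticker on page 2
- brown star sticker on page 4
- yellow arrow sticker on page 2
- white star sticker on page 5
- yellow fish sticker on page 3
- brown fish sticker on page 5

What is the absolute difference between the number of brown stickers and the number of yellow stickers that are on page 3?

brown stickers: 3. yellow stickers on page 3: 3.
|3 − 3| = 3 − 3 = 0.

0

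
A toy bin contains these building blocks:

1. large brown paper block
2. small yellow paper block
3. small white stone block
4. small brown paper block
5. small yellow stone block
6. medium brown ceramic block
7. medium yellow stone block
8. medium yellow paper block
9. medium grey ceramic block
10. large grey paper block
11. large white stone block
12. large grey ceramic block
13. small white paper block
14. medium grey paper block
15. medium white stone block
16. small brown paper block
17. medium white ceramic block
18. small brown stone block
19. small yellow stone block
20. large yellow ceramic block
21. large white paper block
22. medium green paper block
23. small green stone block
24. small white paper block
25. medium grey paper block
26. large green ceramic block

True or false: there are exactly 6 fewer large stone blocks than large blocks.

True

large stone blocks: 1.
large blocks: 7.
The claim requires 7 − 1 (= 6) to equal 6, which holds.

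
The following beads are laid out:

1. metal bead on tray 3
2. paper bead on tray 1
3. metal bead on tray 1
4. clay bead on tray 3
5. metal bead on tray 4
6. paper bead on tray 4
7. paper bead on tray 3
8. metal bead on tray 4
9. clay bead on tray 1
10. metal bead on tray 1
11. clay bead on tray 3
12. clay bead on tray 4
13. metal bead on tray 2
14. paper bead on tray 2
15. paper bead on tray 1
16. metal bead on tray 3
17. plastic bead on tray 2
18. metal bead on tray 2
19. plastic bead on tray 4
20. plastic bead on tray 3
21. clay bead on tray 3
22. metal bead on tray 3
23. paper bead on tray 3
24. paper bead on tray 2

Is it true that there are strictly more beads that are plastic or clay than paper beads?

True

beads that are plastic or clay: 8.
paper beads: 7.
The claim requires 8 > 7, which holds.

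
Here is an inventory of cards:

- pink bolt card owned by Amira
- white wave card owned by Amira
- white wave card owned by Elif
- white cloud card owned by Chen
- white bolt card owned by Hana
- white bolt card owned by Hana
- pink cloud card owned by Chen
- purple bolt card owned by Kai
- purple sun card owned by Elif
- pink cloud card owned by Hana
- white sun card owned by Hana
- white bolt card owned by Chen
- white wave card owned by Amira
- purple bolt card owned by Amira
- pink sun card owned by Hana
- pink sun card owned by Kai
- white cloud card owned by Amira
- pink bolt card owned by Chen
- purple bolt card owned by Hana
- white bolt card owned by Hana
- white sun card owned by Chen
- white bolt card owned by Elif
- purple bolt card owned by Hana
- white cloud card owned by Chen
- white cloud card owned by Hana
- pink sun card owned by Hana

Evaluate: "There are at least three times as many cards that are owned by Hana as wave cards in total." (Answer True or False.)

True

|cards owned by Hana| = 10.
|wave cards| = 3.
The claim requires 10 ≥ 3 × 3 = 9, which holds.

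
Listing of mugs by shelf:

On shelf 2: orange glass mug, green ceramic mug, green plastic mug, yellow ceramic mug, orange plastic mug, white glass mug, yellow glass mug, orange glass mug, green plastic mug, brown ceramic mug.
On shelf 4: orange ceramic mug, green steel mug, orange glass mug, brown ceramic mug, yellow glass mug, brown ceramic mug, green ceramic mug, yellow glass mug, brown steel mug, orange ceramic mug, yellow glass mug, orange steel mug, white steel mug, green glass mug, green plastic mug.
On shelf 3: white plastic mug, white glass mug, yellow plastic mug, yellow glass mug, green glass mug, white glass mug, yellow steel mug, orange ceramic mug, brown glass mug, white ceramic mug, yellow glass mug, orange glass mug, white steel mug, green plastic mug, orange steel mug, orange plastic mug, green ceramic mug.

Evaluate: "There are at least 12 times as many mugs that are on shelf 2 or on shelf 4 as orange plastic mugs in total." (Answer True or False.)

|mugs on shelf 2 or on shelf 4| = 25.
|orange plastic mugs| = 2.
The claim requires 25 ≥ 12 × 2 = 24, which holds.

True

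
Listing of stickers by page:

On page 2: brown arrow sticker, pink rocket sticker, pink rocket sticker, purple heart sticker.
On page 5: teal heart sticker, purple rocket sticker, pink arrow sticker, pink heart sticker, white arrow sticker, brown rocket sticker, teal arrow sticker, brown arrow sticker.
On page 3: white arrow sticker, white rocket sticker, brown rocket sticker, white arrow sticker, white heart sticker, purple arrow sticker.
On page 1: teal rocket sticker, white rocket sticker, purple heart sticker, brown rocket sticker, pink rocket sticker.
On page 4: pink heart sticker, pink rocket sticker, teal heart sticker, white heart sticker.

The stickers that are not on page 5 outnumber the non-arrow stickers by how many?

0

stickers that are not on page 5: 19.
non-arrow stickers: 19.
19 − 19 = 0.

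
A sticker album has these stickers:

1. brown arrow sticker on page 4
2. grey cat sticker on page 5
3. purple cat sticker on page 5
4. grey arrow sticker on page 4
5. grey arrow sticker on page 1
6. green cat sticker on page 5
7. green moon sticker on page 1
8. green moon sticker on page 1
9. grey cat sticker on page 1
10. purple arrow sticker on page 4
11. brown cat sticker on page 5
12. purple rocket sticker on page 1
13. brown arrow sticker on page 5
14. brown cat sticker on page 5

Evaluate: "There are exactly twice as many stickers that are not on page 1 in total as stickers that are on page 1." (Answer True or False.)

stickers that are not on page 1: 9.
stickers on page 1: 5.
The claim requires 9 = 2 × 5 = 10, which does not hold.

False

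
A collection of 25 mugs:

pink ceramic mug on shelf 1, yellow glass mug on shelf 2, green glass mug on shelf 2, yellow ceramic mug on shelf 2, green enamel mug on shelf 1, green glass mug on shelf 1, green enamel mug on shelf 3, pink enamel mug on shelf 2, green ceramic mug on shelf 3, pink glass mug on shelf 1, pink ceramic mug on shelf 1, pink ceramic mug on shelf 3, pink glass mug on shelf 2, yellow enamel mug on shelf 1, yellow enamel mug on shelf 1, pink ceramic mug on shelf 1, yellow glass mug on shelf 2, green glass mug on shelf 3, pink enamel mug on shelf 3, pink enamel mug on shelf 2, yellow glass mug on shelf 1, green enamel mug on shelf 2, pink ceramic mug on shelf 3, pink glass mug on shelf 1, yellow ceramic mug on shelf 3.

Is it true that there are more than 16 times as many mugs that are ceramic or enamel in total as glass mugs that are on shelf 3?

|mugs that are ceramic or enamel| = 16.
|glass mugs on shelf 3| = 1.
The claim requires 16 > 16 × 1 = 16, which does not hold.

False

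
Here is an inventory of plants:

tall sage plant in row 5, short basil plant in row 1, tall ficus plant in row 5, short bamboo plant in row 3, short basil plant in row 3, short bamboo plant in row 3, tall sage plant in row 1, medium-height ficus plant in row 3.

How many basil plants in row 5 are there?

0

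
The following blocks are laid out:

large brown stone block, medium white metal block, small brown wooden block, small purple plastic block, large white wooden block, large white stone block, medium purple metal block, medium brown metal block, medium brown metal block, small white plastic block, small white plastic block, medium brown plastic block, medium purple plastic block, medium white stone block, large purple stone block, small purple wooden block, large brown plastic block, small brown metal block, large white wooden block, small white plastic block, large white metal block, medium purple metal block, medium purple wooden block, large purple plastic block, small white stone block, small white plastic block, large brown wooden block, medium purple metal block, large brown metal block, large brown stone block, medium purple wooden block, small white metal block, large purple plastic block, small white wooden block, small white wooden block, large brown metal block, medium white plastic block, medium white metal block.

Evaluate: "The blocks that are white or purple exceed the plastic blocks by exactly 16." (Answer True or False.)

True

There are 27 blocks that are white or purple.
There are 11 plastic blocks.
The claim requires 27 − 11 (= 16) to equal 16, which holds.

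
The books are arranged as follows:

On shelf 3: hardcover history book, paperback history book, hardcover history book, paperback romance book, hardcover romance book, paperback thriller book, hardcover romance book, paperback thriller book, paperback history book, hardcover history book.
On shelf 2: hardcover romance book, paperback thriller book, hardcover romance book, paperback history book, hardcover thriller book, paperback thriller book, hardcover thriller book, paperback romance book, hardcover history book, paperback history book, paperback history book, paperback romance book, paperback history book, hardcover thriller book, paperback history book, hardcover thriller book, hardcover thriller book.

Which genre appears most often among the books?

history

Counts by genre: history 11, thriller 9, romance 7.
The maximum is 11, held uniquely by history.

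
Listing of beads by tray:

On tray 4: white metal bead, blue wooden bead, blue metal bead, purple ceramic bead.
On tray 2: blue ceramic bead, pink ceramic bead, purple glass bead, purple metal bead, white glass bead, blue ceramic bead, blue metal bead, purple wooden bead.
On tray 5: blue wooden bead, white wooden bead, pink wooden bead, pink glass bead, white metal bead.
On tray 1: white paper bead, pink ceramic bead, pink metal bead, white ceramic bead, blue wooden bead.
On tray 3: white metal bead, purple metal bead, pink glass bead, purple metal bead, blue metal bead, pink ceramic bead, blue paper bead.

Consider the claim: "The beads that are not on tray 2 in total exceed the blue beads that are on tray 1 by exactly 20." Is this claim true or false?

True

|beads that are not on tray 2| = 21.
|blue beads on tray 1| = 1.
The claim requires 21 − 1 (= 20) to equal 20, which holds.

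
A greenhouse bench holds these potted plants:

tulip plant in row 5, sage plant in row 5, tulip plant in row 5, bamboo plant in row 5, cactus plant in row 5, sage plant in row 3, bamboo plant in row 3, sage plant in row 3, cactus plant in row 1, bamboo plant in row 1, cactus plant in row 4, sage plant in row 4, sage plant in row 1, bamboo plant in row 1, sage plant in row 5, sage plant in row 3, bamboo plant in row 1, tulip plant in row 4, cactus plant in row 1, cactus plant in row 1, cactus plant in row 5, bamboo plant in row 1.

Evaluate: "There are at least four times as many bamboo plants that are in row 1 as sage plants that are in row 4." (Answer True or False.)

True

bamboo plants in row 1: 4.
sage plants in row 4: 1.
The claim requires 4 ≥ 4 × 1 = 4, which holds.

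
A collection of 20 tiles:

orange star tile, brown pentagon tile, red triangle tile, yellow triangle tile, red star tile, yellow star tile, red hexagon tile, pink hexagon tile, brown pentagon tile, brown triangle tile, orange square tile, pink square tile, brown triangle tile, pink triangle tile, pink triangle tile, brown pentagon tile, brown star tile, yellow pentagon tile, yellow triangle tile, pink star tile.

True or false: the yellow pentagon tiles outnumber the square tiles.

False

There is 1 yellow pentagon tile.
There are 2 square tiles.
The claim requires 1 > 2, which does not hold.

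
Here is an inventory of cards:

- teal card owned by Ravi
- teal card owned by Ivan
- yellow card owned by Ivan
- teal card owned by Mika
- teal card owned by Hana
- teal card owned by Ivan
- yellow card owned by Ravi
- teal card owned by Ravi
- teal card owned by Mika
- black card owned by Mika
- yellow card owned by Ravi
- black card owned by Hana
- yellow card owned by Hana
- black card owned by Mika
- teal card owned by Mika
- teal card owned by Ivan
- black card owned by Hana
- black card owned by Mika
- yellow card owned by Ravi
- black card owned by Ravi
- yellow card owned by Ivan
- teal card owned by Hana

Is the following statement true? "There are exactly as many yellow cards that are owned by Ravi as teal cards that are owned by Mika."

yellow cards owned by Ravi: 3.
teal cards owned by Mika: 3.
The claim requires 3 = 3, which holds.

True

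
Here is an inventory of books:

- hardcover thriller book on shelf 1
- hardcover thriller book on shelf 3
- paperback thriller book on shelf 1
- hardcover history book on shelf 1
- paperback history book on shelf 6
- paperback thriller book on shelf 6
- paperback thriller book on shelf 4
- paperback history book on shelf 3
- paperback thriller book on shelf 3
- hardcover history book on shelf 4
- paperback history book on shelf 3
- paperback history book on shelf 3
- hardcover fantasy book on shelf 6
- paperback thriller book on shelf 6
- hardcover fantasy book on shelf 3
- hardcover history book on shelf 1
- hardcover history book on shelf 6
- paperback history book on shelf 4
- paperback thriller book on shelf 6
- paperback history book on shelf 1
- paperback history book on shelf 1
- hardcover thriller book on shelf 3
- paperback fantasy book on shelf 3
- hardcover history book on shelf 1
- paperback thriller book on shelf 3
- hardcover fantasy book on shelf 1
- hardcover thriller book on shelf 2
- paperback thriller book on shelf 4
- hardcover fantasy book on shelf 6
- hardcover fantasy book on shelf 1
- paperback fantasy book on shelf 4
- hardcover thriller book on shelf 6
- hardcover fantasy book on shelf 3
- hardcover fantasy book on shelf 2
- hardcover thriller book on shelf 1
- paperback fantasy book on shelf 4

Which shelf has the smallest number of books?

Counts by shelf: shelf 1→10, shelf 3→10, shelf 6→8, shelf 4→6, shelf 2→2.
The minimum is 2, held uniquely by shelf 2.

shelf 2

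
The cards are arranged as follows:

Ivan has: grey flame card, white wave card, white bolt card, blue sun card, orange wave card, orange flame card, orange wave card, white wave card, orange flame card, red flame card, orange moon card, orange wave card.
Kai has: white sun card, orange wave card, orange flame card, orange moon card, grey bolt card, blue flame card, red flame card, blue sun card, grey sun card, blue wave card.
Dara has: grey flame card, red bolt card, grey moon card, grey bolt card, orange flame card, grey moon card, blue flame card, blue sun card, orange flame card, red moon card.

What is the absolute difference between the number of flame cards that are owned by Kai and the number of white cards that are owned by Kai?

2

flame cards owned by Kai: 3. white cards owned by Kai: 1.
|3 − 1| = 3 − 1 = 2.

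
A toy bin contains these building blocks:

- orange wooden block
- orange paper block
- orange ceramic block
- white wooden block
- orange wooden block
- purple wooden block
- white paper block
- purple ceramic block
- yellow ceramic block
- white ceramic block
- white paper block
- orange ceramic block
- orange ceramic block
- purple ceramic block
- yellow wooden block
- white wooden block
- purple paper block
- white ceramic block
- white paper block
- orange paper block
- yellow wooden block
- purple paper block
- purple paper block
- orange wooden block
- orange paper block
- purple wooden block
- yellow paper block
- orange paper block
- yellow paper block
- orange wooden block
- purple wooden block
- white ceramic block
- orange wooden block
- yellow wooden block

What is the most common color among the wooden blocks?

orange

Counts by color (restricted to wooden blocks): orange 5, yellow 3, purple 3, white 2.
The maximum is 5, held uniquely by orange.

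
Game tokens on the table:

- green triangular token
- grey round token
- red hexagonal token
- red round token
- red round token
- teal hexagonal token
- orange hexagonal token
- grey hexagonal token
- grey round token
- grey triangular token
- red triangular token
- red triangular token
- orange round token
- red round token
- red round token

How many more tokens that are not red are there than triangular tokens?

tokens that are not red: 8.
triangular tokens: 4.
8 − 4 = 4.

4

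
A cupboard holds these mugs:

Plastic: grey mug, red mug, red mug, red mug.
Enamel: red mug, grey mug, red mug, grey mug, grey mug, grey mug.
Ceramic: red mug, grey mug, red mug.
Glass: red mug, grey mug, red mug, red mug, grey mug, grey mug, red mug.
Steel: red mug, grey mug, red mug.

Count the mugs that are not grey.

Total mugs: 23; with the excluded value: 10; remaining 23 − 10 = 13.

13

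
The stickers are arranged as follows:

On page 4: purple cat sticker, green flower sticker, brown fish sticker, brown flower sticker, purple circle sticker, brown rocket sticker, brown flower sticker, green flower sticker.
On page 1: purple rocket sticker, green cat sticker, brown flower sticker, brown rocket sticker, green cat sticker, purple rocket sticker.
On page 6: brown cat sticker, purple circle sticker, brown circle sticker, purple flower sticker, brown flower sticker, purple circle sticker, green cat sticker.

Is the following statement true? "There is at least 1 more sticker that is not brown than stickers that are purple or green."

There are 12 stickers that are not brown.
There are 12 stickers that are purple or green.
The claim requires 12 − 12 = 0 ≥ 1, which does not hold.

False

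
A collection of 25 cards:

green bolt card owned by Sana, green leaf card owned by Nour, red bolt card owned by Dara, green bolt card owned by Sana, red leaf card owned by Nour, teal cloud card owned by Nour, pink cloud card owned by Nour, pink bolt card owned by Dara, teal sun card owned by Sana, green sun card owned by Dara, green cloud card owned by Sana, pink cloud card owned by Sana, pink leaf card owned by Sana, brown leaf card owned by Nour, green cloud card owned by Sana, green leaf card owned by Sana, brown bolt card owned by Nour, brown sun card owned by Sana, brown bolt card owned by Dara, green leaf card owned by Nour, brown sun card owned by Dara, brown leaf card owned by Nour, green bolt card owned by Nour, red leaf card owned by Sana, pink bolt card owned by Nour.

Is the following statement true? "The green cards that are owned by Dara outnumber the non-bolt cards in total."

False

green cards owned by Dara: 1.
non-bolt cards: 17.
The claim requires 1 > 17, which does not hold.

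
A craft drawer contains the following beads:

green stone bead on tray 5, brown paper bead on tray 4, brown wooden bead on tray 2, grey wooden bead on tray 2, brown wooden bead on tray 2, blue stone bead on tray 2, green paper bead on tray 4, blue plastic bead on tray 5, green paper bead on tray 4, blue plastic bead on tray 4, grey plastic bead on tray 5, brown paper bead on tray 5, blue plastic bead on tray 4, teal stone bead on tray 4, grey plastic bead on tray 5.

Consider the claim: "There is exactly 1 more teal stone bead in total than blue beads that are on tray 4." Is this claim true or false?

|teal stone beads| = 1.
|blue beads on tray 4| = 2.
The claim requires 1 − 2 (= -1) to equal 1, which does not hold.

False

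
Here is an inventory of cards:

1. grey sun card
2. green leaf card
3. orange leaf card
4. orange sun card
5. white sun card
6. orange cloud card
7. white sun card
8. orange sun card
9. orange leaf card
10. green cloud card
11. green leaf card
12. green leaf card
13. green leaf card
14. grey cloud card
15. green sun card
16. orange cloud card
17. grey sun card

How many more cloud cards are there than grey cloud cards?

cloud cards: 4.
grey cloud cards: 1.
4 − 1 = 3.

3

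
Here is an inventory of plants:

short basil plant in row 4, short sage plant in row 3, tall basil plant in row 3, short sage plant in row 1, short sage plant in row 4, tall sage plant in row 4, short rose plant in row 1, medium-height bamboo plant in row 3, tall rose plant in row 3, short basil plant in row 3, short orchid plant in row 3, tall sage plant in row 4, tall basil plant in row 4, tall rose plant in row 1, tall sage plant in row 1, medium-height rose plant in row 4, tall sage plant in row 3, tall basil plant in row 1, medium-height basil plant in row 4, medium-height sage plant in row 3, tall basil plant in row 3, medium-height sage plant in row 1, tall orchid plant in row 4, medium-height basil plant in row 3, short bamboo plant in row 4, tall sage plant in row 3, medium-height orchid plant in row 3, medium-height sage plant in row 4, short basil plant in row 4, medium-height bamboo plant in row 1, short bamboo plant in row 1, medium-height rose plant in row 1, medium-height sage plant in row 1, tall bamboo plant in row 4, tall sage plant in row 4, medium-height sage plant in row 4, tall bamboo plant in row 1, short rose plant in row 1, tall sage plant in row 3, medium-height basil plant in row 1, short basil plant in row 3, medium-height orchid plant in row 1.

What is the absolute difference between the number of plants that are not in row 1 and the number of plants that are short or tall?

0

plants that are not in row 1: 28. plants that are short or tall: 28.
|28 − 28| = 28 − 28 = 0.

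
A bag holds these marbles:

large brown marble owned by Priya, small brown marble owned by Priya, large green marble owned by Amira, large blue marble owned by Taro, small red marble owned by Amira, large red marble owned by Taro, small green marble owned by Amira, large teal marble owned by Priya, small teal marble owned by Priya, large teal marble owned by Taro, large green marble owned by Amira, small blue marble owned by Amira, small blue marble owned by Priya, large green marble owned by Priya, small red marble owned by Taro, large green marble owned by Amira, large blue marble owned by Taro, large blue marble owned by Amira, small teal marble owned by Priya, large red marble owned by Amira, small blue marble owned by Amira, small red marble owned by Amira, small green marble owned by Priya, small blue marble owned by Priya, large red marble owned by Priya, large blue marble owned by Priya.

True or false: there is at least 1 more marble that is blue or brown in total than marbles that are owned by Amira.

|marbles that are blue or brown| = 10.
|marbles owned by Amira| = 10.
The claim requires 10 − 10 = 0 ≥ 1, which does not hold.

False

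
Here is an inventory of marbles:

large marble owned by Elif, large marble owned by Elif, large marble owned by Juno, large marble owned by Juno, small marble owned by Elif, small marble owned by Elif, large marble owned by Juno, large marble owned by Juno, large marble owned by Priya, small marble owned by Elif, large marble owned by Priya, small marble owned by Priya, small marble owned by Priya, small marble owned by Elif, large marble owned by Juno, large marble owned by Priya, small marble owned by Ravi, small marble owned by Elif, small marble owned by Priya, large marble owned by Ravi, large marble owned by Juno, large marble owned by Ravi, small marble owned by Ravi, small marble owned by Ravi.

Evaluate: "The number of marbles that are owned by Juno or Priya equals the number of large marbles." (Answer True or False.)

Count of marbles owned by Juno or Priya: 12.
There are 13 large marbles.
The claim requires 12 = 13, which does not hold.

False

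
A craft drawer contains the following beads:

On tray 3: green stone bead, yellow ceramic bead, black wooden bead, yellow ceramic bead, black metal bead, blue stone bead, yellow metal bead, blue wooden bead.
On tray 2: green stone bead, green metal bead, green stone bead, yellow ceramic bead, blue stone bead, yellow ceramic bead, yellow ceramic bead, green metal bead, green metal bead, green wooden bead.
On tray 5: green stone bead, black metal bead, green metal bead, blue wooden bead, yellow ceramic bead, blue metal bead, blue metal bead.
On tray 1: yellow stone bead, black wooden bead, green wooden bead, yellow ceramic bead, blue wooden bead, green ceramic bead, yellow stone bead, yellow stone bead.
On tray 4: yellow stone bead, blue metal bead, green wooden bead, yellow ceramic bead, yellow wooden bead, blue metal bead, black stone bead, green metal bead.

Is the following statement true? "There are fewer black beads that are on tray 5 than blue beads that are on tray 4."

True

black beads on tray 5: 1.
blue beads on tray 4: 2.
The claim requires 1 < 2, which holds.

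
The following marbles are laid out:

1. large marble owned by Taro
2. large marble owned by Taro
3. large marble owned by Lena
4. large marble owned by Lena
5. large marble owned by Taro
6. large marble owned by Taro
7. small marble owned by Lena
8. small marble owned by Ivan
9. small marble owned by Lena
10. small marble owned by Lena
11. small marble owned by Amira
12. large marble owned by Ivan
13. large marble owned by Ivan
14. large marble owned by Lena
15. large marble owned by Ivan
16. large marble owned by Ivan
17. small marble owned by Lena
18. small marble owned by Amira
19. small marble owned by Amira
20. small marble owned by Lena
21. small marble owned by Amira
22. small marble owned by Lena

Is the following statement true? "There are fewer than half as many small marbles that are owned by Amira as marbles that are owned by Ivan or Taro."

Count of small marbles owned by Amira: 4.
Count of marbles owned by Ivan or Taro: 9.
The claim requires 2 × 4 = 8 < 9, which holds.

True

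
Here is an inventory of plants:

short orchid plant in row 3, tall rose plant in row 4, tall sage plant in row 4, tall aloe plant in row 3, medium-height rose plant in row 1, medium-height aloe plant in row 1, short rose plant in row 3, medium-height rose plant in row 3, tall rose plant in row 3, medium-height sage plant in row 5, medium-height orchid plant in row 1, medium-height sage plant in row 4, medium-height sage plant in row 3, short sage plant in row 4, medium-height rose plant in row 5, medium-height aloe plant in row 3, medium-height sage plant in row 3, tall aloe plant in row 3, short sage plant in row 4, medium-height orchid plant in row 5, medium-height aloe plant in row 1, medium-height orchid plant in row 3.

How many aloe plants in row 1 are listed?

2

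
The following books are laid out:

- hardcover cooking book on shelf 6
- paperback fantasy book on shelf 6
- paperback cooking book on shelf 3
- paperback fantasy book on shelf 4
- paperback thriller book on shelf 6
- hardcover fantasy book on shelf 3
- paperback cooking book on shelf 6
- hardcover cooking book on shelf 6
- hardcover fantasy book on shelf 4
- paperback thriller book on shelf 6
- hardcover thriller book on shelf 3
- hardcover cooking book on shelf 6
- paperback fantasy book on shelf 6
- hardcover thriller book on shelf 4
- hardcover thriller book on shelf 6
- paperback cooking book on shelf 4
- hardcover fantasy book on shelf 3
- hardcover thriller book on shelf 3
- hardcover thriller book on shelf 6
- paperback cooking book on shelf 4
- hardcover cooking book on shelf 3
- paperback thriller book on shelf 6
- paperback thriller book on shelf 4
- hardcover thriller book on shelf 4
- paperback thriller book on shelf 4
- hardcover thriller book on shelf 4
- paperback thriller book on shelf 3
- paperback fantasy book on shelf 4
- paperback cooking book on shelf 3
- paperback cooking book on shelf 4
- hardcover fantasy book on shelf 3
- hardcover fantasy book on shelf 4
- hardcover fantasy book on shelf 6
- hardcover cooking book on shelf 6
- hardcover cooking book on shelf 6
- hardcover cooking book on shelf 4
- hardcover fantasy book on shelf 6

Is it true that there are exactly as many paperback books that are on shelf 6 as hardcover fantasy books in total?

False

|paperback books on shelf 6| = 6.
|hardcover fantasy books| = 7.
The claim requires 6 = 7, which does not hold.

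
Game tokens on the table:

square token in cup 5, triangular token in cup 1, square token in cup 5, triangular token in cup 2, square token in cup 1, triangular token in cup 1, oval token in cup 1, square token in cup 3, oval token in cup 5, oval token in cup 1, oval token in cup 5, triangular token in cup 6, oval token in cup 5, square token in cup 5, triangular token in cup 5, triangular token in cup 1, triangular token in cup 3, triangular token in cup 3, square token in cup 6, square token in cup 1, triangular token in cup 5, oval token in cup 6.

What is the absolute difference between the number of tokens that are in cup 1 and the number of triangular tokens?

2

tokens in cup 1: 7. triangular tokens: 9.
|7 − 9| = 9 − 7 = 2.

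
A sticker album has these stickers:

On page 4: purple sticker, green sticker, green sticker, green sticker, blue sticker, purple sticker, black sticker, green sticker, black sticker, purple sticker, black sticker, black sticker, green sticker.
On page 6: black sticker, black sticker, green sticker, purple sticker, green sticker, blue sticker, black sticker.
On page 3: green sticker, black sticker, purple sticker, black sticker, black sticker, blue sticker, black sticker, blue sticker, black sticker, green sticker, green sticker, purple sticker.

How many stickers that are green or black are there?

22

black: 12; green: 10; together 12 + 10 = 22.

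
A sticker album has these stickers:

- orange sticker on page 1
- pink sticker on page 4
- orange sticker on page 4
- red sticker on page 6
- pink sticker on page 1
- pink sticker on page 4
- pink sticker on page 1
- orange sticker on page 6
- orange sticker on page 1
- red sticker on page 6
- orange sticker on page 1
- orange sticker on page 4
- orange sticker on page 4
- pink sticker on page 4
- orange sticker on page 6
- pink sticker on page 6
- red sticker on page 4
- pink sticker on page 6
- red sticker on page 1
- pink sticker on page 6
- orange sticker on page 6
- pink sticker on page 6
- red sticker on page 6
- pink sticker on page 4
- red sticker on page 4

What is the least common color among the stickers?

Counts by color: pink 10, orange 9, red 6.
The minimum is 6, held uniquely by red.

red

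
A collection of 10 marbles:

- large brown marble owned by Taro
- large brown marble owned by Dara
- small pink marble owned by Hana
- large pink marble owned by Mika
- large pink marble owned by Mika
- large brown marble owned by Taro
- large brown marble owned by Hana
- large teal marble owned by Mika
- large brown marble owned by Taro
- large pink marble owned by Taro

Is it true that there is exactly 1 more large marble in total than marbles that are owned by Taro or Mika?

There are 9 large marbles.
Count of marbles owned by Taro or Mika: 7.
The claim requires 9 − 7 (= 2) to equal 1, which does not hold.

False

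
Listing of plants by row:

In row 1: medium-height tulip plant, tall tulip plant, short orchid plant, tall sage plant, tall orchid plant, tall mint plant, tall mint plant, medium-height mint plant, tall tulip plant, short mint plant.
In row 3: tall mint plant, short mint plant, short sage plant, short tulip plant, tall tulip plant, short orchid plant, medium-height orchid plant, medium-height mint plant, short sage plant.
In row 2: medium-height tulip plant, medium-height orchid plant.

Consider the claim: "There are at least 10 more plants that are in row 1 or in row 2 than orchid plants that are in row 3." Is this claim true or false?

True

|plants in row 1 or in row 2| = 12.
|orchid plants in row 3| = 2.
The claim requires 12 − 2 = 10 ≥ 10, which holds.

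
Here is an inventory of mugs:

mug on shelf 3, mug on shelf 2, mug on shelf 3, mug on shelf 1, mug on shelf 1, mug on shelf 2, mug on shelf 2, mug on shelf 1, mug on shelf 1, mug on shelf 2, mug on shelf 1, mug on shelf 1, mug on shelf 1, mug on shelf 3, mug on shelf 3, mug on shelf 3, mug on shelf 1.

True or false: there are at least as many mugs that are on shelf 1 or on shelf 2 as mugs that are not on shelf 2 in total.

False

There are 12 mugs on shelf 1 or on shelf 2.
There are 13 mugs that are not on shelf 2.
The claim requires 12 ≥ 13, which does not hold.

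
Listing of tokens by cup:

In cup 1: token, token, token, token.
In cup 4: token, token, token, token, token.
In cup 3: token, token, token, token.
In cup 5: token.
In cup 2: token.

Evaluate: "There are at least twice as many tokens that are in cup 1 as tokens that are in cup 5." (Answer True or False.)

True

|tokens in cup 1| = 4.
|tokens in cup 5| = 1.
The claim requires 4 ≥ 2 × 1 = 2, which holds.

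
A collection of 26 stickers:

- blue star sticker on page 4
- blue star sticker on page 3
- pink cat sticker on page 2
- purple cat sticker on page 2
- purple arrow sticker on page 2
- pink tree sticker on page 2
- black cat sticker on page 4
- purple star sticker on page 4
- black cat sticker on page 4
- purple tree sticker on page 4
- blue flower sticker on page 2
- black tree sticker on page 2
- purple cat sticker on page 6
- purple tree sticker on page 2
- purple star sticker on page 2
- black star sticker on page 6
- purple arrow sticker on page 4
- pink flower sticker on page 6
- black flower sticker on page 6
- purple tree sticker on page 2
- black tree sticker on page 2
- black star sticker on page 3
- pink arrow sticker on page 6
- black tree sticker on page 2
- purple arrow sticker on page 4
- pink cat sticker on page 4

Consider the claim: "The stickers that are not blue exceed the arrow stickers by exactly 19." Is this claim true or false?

True

|stickers that are not blue| = 23.
|arrow stickers| = 4.
The claim requires 23 − 4 (= 19) to equal 19, which holds.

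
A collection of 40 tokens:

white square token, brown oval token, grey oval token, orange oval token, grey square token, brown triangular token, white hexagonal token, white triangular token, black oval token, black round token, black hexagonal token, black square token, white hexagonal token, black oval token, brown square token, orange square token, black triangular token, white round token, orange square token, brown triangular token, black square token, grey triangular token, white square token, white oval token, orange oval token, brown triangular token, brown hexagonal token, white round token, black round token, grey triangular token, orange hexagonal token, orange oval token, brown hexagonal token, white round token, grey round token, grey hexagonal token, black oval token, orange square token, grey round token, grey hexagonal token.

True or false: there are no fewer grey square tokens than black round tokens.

False

grey square tokens: 1.
black round tokens: 2.
The claim requires 1 ≥ 2, which does not hold.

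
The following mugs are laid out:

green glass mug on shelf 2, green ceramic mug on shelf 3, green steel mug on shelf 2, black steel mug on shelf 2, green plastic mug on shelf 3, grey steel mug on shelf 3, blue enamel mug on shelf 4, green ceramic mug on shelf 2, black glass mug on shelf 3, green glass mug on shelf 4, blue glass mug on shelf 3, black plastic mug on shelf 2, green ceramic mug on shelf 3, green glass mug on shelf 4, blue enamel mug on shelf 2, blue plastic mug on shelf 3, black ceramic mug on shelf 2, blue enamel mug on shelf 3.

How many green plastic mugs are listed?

1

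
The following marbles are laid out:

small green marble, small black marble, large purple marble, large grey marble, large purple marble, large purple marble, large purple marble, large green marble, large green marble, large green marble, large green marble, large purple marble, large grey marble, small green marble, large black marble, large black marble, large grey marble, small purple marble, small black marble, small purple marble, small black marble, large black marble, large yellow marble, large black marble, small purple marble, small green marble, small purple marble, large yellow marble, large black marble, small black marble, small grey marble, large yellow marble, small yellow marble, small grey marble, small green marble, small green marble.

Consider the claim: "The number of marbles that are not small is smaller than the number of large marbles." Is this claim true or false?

|marbles that are not small| = 20.
|large marbles| = 20.
The claim requires 20 < 20, which does not hold.

False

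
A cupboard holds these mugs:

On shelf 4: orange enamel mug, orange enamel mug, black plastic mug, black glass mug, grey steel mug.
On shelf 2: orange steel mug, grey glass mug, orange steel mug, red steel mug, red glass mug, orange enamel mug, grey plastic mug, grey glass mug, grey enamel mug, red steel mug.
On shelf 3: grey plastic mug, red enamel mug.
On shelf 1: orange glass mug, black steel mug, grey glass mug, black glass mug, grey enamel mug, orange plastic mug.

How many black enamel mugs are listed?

0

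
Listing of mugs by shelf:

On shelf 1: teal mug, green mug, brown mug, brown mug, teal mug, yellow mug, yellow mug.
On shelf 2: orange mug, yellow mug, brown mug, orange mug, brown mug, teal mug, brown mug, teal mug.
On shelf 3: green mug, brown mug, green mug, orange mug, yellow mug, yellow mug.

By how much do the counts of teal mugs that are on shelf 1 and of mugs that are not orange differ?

teal mugs on shelf 1: 2. mugs that are not orange: 18.
|2 − 18| = 18 − 2 = 16.

16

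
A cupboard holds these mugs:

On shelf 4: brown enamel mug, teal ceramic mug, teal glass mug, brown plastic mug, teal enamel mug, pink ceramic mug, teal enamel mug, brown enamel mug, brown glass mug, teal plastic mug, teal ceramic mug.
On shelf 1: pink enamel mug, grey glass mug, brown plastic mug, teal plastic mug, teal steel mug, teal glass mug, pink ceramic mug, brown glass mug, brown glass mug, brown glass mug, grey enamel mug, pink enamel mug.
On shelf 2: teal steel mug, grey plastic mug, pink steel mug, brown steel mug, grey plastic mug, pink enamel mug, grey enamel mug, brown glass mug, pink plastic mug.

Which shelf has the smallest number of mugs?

Counts by shelf: shelf 1→12, shelf 4→11, shelf 2→9.
The minimum is 9, held uniquely by shelf 2.

shelf 2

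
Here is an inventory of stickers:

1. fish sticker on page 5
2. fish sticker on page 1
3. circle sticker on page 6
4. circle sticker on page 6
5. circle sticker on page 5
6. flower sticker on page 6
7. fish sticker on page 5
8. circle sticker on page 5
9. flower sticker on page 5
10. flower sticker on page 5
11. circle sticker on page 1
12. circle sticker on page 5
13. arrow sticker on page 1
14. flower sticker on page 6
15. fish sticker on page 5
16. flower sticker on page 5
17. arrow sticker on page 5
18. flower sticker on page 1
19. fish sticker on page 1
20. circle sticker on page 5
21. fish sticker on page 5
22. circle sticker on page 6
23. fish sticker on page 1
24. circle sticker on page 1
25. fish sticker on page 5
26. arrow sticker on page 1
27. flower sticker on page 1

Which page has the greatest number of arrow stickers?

page 1

Counts by page (restricted to arrow stickers): page 1→2, page 5→1, page 6→0.
The maximum is 2, held uniquely by page 1.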